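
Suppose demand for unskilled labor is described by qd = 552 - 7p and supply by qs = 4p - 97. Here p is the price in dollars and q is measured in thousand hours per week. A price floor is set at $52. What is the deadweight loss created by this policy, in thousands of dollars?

0

Without the control the market clears where 552 - 7p = 4p - 97, i.e. p* = 59 and q* = 139.
The floor of 52 is below the equilibrium price 59, so it is not binding; the market clears at p* = 59, q* = 139.
Since the control does not bind, no trades are prevented and deadweight loss is zero.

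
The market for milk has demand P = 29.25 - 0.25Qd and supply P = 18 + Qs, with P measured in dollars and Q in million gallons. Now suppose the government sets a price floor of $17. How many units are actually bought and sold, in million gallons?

9

Rearranging demand gives Qd = 117 - 4P; rearranging supply gives Qs = P - 18. Without the control the market clears where 117 - 4P = P - 18, i.e. P* = 27 and Q* = 9.
The floor of 17 is below the equilibrium price 27, so it is not binding; the market clears at P* = 27, Q* = 9.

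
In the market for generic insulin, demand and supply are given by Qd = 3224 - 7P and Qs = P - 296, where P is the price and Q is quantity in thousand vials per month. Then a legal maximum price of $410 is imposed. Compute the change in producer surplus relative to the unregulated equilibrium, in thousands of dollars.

Equilibrium: 3224 - 7P = P - 296, so 3520 = 8P and P* = 440, Q* = 144.
Since 410 < 440, the ceiling is binding.
At P = 410: Qd = 3224 - 7·410 = 354 and Qs = 410 - 296 = 114.
Producer surplus without the control is ½ · (440 - 296) · 144 = 10368.
With the ceiling, producers sell 114 units at 410, so PS = ½ · (410 - 296) · 114 = 6498.
Change in producer surplus = 6498 - 10368 = -3870.

-3870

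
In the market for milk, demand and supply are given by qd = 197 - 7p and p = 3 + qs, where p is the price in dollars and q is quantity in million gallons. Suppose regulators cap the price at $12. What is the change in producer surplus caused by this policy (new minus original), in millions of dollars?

-201.5

Rearranging supply gives qs = p - 3. In a free market, 197 - 7p = p - 3 gives the equilibrium p* = 25, q* = 22.
The ceiling of 12 is below the equilibrium price 25, so it binds.
At p = 12: qd = 197 - 7·12 = 113 and qs = 12 - 3 = 9.
Producer surplus without the control is ½ · (25 - 3) · 22 = 242.
With the ceiling, producers sell 9 units at 12, so PS = ½ · (12 - 3) · 9 = 40.5.
Change in producer surplus = 40.5 - 242 = -201.5.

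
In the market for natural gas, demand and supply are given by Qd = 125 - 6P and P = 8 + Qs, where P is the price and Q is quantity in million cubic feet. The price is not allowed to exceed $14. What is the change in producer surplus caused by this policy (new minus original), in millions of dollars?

Rearranging supply gives Qs = P - 8. Equilibrium: 125 - 6P = P - 8, so 133 = 7P and P* = 19, Q* = 11.
The ceiling of 14 is below the equilibrium price 19, so it binds.
At P = 14: Qd = 125 - 6·14 = 41 and Qs = 14 - 8 = 6.
Producer surplus without the control is ½ · (19 - 8) · 11 = 60.5.
With the ceiling, producers sell 6 units at 14, so PS = ½ · (14 - 8) · 6 = 18.
Change in producer surplus = 18 - 60.5 = -42.5.

-42.5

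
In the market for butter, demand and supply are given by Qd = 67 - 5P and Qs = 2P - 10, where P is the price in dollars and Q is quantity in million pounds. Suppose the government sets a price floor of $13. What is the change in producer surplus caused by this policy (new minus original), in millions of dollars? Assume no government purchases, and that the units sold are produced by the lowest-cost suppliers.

Without the control the market clears where 67 - 5P = 2P - 10, i.e. P* = 11 and Q* = 12.
Since 13 > 11, the floor is binding.
At P = 13: Qd = 67 - 5·13 = 2 and Qs = 2·13 - 10 = 16.
Producer surplus without the control is ½ · (11 - 5) · 12 = 36.
With the floor, 2 units are sold at 13. The supply price at Q = 2 is 6, so PS = ½ · [(13 - 5) + (13 - 6)] · 2 = 15.
Change in producer surplus = 15 - 36 = -21.

-21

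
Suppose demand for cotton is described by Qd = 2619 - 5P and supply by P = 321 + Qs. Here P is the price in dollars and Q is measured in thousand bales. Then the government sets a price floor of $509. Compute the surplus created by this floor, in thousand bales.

114

Rearranging supply gives Qs = P - 321. Setting quantity demanded equal to quantity supplied, 2619 - 5P = P - 321, gives P* = 490 and Q* = 169.
The floor of 509 is above the equilibrium price 490, so it binds.
At P = 509: Qd = 2619 - 5·509 = 74 and Qs = 509 - 321 = 188.
Surplus = Qs - Qd = 188 - 74 = 114.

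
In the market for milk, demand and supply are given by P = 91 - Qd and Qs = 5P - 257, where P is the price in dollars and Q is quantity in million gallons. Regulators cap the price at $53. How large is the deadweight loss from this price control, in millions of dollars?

Rearranging demand gives Qd = 91 - P. Without the control the market clears where 91 - P = 5P - 257, i.e. P* = 58 and Q* = 33.
Because the ceiling (53) lies below the market-clearing price, it is binding.
At P = 53: Qd = 91 - 53 = 38 and Qs = 5·53 - 257 = 8.
Quantity traded falls to 8. At Q = 8 the demand price is 91 - 8 = 83 and the supply price is (257 + 8)/5 = 53.
Deadweight loss = ½ · (83 - 53) · (33 - 8) = ½ · 30 · 25 = 375.

375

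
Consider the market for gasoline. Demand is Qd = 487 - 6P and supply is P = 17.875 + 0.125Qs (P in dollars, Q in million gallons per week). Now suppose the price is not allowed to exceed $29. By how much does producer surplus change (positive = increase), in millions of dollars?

Rearranging supply gives Qs = 8P - 143. Without the control the market clears where 487 - 6P = 8P - 143, i.e. P* = 45 and Q* = 217.
Because the ceiling (29) lies below the market-clearing price, it is binding.
At P = 29: Qd = 487 - 6·29 = 313 and Qs = 8·29 - 143 = 89.
Producer surplus without the control is ½ · (45 - 17.875) · 217 = 2943.0625.
With the ceiling, producers sell 89 units at 29, so PS = ½ · (29 - 17.875) · 89 = 495.0625.
Change in producer surplus = 495.0625 - 2943.0625 = -2448.

-2448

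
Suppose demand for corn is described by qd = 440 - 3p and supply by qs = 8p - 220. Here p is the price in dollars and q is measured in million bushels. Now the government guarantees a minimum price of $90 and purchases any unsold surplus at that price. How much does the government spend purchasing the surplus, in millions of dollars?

Setting quantity demanded equal to quantity supplied, 440 - 3p = 8p - 220, gives p* = 60 and q* = 260.
The floor of 90 is above the equilibrium price 60, so it binds.
At p = 90: qd = 440 - 3·90 = 170 and qs = 8·90 - 220 = 500.
Surplus = qs - qd = 330.
Government expenditure = surplus × support price = 330 × 90 = 29700.

29700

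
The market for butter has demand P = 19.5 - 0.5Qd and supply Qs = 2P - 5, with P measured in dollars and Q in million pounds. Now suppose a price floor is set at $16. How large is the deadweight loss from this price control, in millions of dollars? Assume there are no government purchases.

Rearranging demand gives Qd = 39 - 2P. In a free market, 39 - 2P = 2P - 5 gives the equilibrium P* = 11, Q* = 17.
Because the floor (16) lies above the market-clearing price, it is binding.
At P = 16: Qd = 39 - 2·16 = 7 and Qs = 2·16 - 5 = 27.
Quantity traded falls to 7. At Q = 7 the demand price is (39 - 7)/2 = 16 and the supply price is (5 + 7)/2 = 6.
Deadweight loss = ½ · (16 - 6) · (17 - 7) = ½ · 10 · 10 = 50.

50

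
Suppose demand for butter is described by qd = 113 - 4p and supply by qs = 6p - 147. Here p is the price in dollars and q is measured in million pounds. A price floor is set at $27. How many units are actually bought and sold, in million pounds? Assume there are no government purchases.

Equilibrium: 113 - 4p = 6p - 147, so 260 = 10p and p* = 26, q* = 9.
Because the floor (27) lies above the market-clearing price, it is binding.
At p = 27: qd = 113 - 4·27 = 5 and qs = 6·27 - 147 = 15.
The quantity actually transacted is the short side, demand: 5.

5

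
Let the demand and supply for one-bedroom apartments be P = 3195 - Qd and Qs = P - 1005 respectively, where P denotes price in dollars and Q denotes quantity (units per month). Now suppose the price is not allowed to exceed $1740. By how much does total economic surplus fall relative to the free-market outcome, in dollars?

Rearranging demand gives Qd = 3195 - P. In a free market, 3195 - P = P - 1005 gives the equilibrium P* = 2100, Q* = 1095.
The ceiling of 1740 is below the equilibrium price 2100, so it binds.
At P = 1740: Qd = 3195 - 1740 = 1455 and Qs = 1740 - 1005 = 735.
Quantity traded falls to 735. At Q = 735 the demand price is 3195 - 735 = 2460 and the supply price is 1005 + 735 = 1740.
Deadweight loss = ½ · (2460 - 1740) · (1095 - 735) = ½ · 720 · 360 = 129600.

129600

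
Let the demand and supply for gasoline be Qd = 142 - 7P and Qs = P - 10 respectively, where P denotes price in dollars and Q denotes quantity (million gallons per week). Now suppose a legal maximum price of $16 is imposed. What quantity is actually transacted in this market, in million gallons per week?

6

Without the control the market clears where 142 - 7P = P - 10, i.e. P* = 19 and Q* = 9.
The ceiling of 16 is below the equilibrium price 19, so it binds.
At P = 16: Qd = 142 - 7·16 = 30 and Qs = 16 - 10 = 6.
The quantity actually transacted is the short side, supply: 6.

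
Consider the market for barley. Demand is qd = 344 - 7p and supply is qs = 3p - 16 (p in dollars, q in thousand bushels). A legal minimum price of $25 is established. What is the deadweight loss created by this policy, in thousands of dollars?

Setting quantity demanded equal to quantity supplied, 344 - 7p = 3p - 16, gives p* = 36 and q* = 92.
Since 25 is below p* = 36, the floor does not bind and the free-market outcome prevails.
Since the control does not bind, no trades are prevented and deadweight loss is zero.

0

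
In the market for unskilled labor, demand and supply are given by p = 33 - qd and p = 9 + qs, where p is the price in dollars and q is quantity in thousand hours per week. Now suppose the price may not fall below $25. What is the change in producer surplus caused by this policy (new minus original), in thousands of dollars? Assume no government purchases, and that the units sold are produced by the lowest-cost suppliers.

Rearranging demand gives qd = 33 - p; rearranging supply gives qs = p - 9. Setting quantity demanded equal to quantity supplied, 33 - p = p - 9, gives p* = 21 and q* = 12.
Because the floor (25) lies above the market-clearing price, it is binding.
At p = 25: qd = 33 - 25 = 8 and qs = 25 - 9 = 16.
Producer surplus without the control is ½ · (21 - 9) · 12 = 72.
With the floor, 8 units are sold at 25. The supply price at q = 8 is 17, so PS = ½ · [(25 - 9) + (25 - 17)] · 8 = 96.
Change in producer surplus = 96 - 72 = 24.

24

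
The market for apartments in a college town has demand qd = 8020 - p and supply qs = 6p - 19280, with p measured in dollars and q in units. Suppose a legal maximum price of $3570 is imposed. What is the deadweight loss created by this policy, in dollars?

Setting quantity demanded equal to quantity supplied, 8020 - p = 6p - 19280, gives p* = 3900 and q* = 4120.
Because the ceiling (3570) lies below the market-clearing price, it is binding.
At p = 3570: qd = 8020 - 3570 = 4450 and qs = 6·3570 - 19280 = 2140.
Quantity traded falls to 2140. At q = 2140 the demand price is 8020 - 2140 = 5880 and the supply price is (19280 + 2140)/6 = 3570.
Deadweight loss = ½ · (5880 - 3570) · (4120 - 2140) = ½ · 2310 · 1980 = 2286900.

2286900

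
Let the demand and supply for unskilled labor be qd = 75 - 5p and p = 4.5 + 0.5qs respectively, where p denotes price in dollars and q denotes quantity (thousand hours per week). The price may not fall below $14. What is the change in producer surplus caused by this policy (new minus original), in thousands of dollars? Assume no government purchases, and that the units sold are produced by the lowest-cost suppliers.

Rearranging supply gives qs = 2p - 9. Equilibrium: 75 - 5p = 2p - 9, so 84 = 7p and p* = 12, q* = 15.
Since 14 > 12, the floor is binding.
At p = 14: qd = 75 - 5·14 = 5 and qs = 2·14 - 9 = 19.
Producer surplus without the control is ½ · (12 - 4.5) · 15 = 56.25.
With the floor, 5 units are sold at 14. The supply price at q = 5 is 7, so PS = ½ · [(14 - 4.5) + (14 - 7)] · 5 = 41.25.
Change in producer surplus = 41.25 - 56.25 = -15.

-15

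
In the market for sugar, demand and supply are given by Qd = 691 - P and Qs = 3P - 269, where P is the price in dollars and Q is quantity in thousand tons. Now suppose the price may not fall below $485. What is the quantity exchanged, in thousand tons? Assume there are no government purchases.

In a free market, 691 - P = 3P - 269 gives the equilibrium P* = 240, Q* = 451.
Because the floor (485) lies above the market-clearing price, it is binding.
At P = 485: Qd = 691 - 485 = 206 and Qs = 3·485 - 269 = 1186.
The quantity actually transacted is the short side, demand: 206.

206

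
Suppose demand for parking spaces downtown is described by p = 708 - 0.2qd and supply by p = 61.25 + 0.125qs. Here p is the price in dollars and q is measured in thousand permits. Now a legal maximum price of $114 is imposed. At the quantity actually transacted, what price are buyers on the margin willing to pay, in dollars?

623.6

Rearranging demand gives qd = 3540 - 5p; rearranging supply gives qs = 8p - 490. Setting quantity demanded equal to quantity supplied, 3540 - 5p = 8p - 490, gives p* = 310 and q* = 1990.
Because the ceiling (114) lies below the market-clearing price, it is binding.
At p = 114: qd = 3540 - 5·114 = 2970 and qs = 8·114 - 490 = 422.
Only 422 units reach the market. On the demand curve, the marginal buyer's willingness to pay at q = 422 is (3540 - 422)/5 = 623.6.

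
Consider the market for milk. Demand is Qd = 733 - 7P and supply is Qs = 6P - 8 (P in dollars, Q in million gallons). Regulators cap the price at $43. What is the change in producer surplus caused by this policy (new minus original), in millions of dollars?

-4088

Without the control the market clears where 733 - 7P = 6P - 8, i.e. P* = 57 and Q* = 334.
Since 43 < 57, the ceiling is binding.
At P = 43: Qd = 733 - 7·43 = 432 and Qs = 6·43 - 8 = 250.
Producer surplus without the control is ½ · (57 - 4/3) · 334 = 27889/3.
With the ceiling, producers sell 250 units at 43, so PS = ½ · (43 - 4/3) · 250 = 15625/3.
Change in producer surplus = 15625/3 - 27889/3 = -4088.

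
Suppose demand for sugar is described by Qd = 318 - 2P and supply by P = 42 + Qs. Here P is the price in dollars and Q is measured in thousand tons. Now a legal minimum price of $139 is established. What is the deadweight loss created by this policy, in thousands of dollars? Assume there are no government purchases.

1083

Rearranging supply gives Qs = P - 42. Equilibrium: 318 - 2P = P - 42, so 360 = 3P and P* = 120, Q* = 78.
Since 139 > 120, the floor is binding.
At P = 139: Qd = 318 - 2·139 = 40 and Qs = 139 - 42 = 97.
Quantity traded falls to 40. At Q = 40 the demand price is (318 - 40)/2 = 139 and the supply price is 42 + 40 = 82.
Deadweight loss = ½ · (139 - 82) · (78 - 40) = ½ · 57 · 38 = 1083.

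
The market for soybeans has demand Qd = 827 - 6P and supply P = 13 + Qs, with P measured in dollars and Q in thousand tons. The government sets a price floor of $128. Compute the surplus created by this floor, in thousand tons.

56

Rearranging supply gives Qs = P - 13. Setting quantity demanded equal to quantity supplied, 827 - 6P = P - 13, gives P* = 120 and Q* = 107.
Because the floor (128) lies above the market-clearing price, it is binding.
At P = 128: Qd = 827 - 6·128 = 59 and Qs = 128 - 13 = 115.
Surplus = Qs - Qd = 115 - 59 = 56.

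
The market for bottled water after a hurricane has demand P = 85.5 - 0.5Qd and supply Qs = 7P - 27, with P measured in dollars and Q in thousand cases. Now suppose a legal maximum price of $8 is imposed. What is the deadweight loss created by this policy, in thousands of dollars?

3087

Rearranging demand gives Qd = 171 - 2P. In a free market, 171 - 2P = 7P - 27 gives the equilibrium P* = 22, Q* = 127.
Because the ceiling (8) lies below the market-clearing price, it is binding.
At P = 8: Qd = 171 - 2·8 = 155 and Qs = 7·8 - 27 = 29.
Quantity traded falls to 29. At Q = 29 the demand price is (171 - 29)/2 = 71 and the supply price is (27 + 29)/7 = 8.
Deadweight loss = ½ · (71 - 8) · (127 - 29) = ½ · 63 · 98 = 3087.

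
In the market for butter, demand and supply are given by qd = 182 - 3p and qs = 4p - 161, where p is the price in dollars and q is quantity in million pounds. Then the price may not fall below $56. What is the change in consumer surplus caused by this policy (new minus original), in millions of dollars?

-171.5

In a free market, 182 - 3p = 4p - 161 gives the equilibrium p* = 49, q* = 35.
Because the floor (56) lies above the market-clearing price, it is binding.
At p = 56: qd = 182 - 3·56 = 14 and qs = 4·56 - 161 = 63.
Consumer surplus without the control is ½ · (182/3 - 49) · 35 = 1225/6.
With the floor, consumers buy 14 units at 56, so CS = ½ · (182/3 - 56) · 14 = 98/3.
Change in consumer surplus = 98/3 - 1225/6 = -171.5.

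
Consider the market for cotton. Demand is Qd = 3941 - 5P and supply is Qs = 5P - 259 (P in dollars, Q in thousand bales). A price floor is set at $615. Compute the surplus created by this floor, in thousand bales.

Setting quantity demanded equal to quantity supplied, 3941 - 5P = 5P - 259, gives P* = 420 and Q* = 1841.
The floor of 615 is above the equilibrium price 420, so it binds.
At P = 615: Qd = 3941 - 5·615 = 866 and Qs = 5·615 - 259 = 2816.
Surplus = Qs - Qd = 2816 - 866 = 1950.

1950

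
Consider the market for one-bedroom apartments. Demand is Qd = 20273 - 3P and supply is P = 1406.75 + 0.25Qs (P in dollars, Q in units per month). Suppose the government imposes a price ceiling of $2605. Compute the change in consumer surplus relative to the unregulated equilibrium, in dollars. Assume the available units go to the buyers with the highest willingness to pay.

2050935

Rearranging supply gives Qs = 4P - 5627. Setting quantity demanded equal to quantity supplied, 20273 - 3P = 4P - 5627, gives P* = 3700 and Q* = 9173.
Since 2605 < 3700, the ceiling is binding.
At P = 2605: Qd = 20273 - 3·2605 = 12458 and Qs = 4·2605 - 5627 = 4793.
Consumer surplus without the control is ½ · (20273/3 - 3700) · 9173 = 84143929/6.
With the ceiling, 4793 units are sold at 2605 (assume they go to the highest-value buyers). The demand price at Q = 4793 is 5160, so CS = ½ · [(20273/3 - 2605) + (5160 - 2605)] · 4793 = 96449539/6.
Change in consumer surplus = 96449539/6 - 84143929/6 = 2050935.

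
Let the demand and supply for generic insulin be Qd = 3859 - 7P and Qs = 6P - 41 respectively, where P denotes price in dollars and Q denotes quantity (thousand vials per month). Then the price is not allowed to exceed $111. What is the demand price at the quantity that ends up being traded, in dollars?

Equilibrium: 3859 - 7P = 6P - 41, so 3900 = 13P and P* = 300, Q* = 1759.
The ceiling of 111 is below the equilibrium price 300, so it binds.
At P = 111: Qd = 3859 - 7·111 = 3082 and Qs = 6·111 - 41 = 625.
Only 625 units reach the market. On the demand curve, the marginal buyer's willingness to pay at Q = 625 is (3859 - 625)/7 = 462.

462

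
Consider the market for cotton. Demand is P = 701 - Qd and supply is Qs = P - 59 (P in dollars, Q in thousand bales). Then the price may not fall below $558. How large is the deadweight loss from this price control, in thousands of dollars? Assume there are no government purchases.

Rearranging demand gives Qd = 701 - P. Setting quantity demanded equal to quantity supplied, 701 - P = P - 59, gives P* = 380 and Q* = 321.
Since 558 > 380, the floor is binding.
At P = 558: Qd = 701 - 558 = 143 and Qs = 558 - 59 = 499.
Quantity traded falls to 143. At Q = 143 the demand price is 701 - 143 = 558 and the supply price is 59 + 143 = 202.
Deadweight loss = ½ · (558 - 202) · (321 - 143) = ½ · 356 · 178 = 31684.

31684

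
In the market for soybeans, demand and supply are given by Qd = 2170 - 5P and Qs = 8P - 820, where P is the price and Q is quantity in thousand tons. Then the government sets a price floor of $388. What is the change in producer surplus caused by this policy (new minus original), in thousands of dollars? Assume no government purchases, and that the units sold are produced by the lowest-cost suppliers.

-2666.25

In a free market, 2170 - 5P = 8P - 820 gives the equilibrium P* = 230, Q* = 1020.
The floor of 388 is above the equilibrium price 230, so it binds.
At P = 388: Qd = 2170 - 5·388 = 230 and Qs = 8·388 - 820 = 2284.
Producer surplus without the control is ½ · (230 - 102.5) · 1020 = 65025.
With the floor, 230 units are sold at 388. The supply price at Q = 230 is 131.25, so PS = ½ · [(388 - 102.5) + (388 - 131.25)] · 230 = 62358.75.
Change in producer surplus = 62358.75 - 65025 = -2666.25.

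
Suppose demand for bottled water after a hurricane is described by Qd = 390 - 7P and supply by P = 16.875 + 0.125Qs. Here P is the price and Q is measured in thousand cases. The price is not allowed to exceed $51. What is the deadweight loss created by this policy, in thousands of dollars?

0

Rearranging supply gives Qs = 8P - 135. Setting quantity demanded equal to quantity supplied, 390 - 7P = 8P - 135, gives P* = 35 and Q* = 145.
Since 51 is above P* = 35, the ceiling does not bind and the free-market outcome prevails.
Since the control does not bind, no trades are prevented and deadweight loss is zero.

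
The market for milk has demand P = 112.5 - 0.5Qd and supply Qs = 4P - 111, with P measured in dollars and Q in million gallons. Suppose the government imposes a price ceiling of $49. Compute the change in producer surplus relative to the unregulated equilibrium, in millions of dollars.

-693

Rearranging demand gives Qd = 225 - 2P. Without the control the market clears where 225 - 2P = 4P - 111, i.e. P* = 56 and Q* = 113.
Because the ceiling (49) lies below the market-clearing price, it is binding.
At P = 49: Qd = 225 - 2·49 = 127 and Qs = 4·49 - 111 = 85.
Producer surplus without the control is ½ · (56 - 27.75) · 113 = 1596.125.
With the ceiling, producers sell 85 units at 49, so PS = ½ · (49 - 27.75) · 85 = 903.125.
Change in producer surplus = 903.125 - 1596.125 = -693.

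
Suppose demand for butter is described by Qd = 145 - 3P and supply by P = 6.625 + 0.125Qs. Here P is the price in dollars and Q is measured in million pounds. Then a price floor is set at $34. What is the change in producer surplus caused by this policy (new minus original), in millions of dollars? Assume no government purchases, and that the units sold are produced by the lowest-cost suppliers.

544

Rearranging supply gives Qs = 8P - 53. Setting quantity demanded equal to quantity supplied, 145 - 3P = 8P - 53, gives P* = 18 and Q* = 91.
The floor of 34 is above the equilibrium price 18, so it binds.
At P = 34: Qd = 145 - 3·34 = 43 and Qs = 8·34 - 53 = 219.
Producer surplus without the control is ½ · (18 - 6.625) · 91 = 517.5625.
With the floor, 43 units are sold at 34. The supply price at Q = 43 is 12, so PS = ½ · [(34 - 6.625) + (34 - 12)] · 43 = 1061.5625.
Change in producer surplus = 1061.5625 - 517.5625 = 544.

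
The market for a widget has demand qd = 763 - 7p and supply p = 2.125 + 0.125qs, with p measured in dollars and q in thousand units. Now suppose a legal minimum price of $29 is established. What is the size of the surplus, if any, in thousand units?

0

Rearranging supply gives qs = 8p - 17. Setting quantity demanded equal to quantity supplied, 763 - 7p = 8p - 17, gives p* = 52 and q* = 399.
Since 29 is below p* = 52, the floor does not bind and the free-market outcome prevails.
Since the control does not bind, there is no surplus.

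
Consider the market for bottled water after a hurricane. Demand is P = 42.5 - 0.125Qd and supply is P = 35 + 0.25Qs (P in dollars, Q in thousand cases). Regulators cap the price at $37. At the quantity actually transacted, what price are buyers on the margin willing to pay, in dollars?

41.5

Rearranging demand gives Qd = 340 - 8P; rearranging supply gives Qs = 4P - 140. In a free market, 340 - 8P = 4P - 140 gives the equilibrium P* = 40, Q* = 20.
The ceiling of 37 is below the equilibrium price 40, so it binds.
At P = 37: Qd = 340 - 8·37 = 44 and Qs = 4·37 - 140 = 8.
Only 8 units reach the market. On the demand curve, the marginal buyer's willingness to pay at Q = 8 is (340 - 8)/8 = 41.5.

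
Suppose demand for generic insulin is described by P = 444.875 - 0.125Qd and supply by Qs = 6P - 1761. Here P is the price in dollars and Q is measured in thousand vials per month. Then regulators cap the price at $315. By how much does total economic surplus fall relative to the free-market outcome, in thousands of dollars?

22181.25

Rearranging demand gives Qd = 3559 - 8P. Setting quantity demanded equal to quantity supplied, 3559 - 8P = 6P - 1761, gives P* = 380 and Q* = 519.
Because the ceiling (315) lies below the market-clearing price, it is binding.
At P = 315: Qd = 3559 - 8·315 = 1039 and Qs = 6·315 - 1761 = 129.
Quantity traded falls to 129. At Q = 129 the demand price is (3559 - 129)/8 = 428.75 and the supply price is (1761 + 129)/6 = 315.
Deadweight loss = ½ · (428.75 - 315) · (519 - 129) = ½ · 113.75 · 390 = 22181.25.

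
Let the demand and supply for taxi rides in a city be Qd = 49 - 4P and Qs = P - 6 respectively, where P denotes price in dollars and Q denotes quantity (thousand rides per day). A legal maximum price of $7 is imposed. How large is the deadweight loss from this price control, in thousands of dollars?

Equilibrium: 49 - 4P = P - 6, so 55 = 5P and P* = 11, Q* = 5.
The ceiling of 7 is below the equilibrium price 11, so it binds.
At P = 7: Qd = 49 - 4·7 = 21 and Qs = 7 - 6 = 1.
Quantity traded falls to 1. At Q = 1 the demand price is (49 - 1)/4 = 12 and the supply price is 6 + 1 = 7.
Deadweight loss = ½ · (12 - 7) · (5 - 1) = ½ · 5 · 4 = 10.

10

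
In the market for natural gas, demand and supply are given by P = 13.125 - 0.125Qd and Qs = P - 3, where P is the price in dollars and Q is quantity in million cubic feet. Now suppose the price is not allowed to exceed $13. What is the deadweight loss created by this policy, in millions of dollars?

Rearranging demand gives Qd = 105 - 8P. Setting quantity demanded equal to quantity supplied, 105 - 8P = P - 3, gives P* = 12 and Q* = 9.
Since 13 is above P* = 12, the ceiling does not bind and the free-market outcome prevails.
Since the control does not bind, no trades are prevented and deadweight loss is zero.

0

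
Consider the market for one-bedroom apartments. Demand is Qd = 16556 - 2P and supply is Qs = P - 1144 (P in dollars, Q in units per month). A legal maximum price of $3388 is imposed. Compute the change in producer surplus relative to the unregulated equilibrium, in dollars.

Setting quantity demanded equal to quantity supplied, 16556 - 2P = P - 1144, gives P* = 5900 and Q* = 4756.
The ceiling of 3388 is below the equilibrium price 5900, so it binds.
At P = 3388: Qd = 16556 - 2·3388 = 9780 and Qs = 3388 - 1144 = 2244.
Producer surplus without the control is ½ · (5900 - 1144) · 4756 = 11309768.
With the ceiling, producers sell 2244 units at 3388, so PS = ½ · (3388 - 1144) · 2244 = 2517768.
Change in producer surplus = 2517768 - 11309768 = -8792000.

-8792000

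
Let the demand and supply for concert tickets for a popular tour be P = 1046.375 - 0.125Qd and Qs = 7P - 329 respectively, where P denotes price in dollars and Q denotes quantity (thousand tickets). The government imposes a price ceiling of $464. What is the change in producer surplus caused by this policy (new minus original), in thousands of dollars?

-385700

Rearranging demand gives Qd = 8371 - 8P. In a free market, 8371 - 8P = 7P - 329 gives the equilibrium P* = 580, Q* = 3731.
Since 464 < 580, the ceiling is binding.
At P = 464: Qd = 8371 - 8·464 = 4659 and Qs = 7·464 - 329 = 2919.
Producer surplus without the control is ½ · (580 - 47) · 3731 = 994311.5.
With the ceiling, producers sell 2919 units at 464, so PS = ½ · (464 - 47) · 2919 = 608611.5.
Change in producer surplus = 608611.5 - 994311.5 = -385700.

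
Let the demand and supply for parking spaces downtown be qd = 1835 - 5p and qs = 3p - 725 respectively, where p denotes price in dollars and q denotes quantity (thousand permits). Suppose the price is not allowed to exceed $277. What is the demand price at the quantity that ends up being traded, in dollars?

Equilibrium: 1835 - 5p = 3p - 725, so 2560 = 8p and p* = 320, q* = 235.
Because the ceiling (277) lies below the market-clearing price, it is binding.
At p = 277: qd = 1835 - 5·277 = 450 and qs = 3·277 - 725 = 106.
Only 106 units reach the market. On the demand curve, the marginal buyer's willingness to pay at q = 106 is (1835 - 106)/5 = 345.8.

345.8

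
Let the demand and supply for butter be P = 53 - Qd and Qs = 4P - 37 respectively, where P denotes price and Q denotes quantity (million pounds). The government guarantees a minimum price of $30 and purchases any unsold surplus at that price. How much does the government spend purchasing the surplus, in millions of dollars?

1800

Rearranging demand gives Qd = 53 - P. In a free market, 53 - P = 4P - 37 gives the equilibrium P* = 18, Q* = 35.
Since 30 > 18, the floor is binding.
At P = 30: Qd = 53 - 30 = 23 and Qs = 4·30 - 37 = 83.
Surplus = Qs - Qd = 60.
Government expenditure = surplus × support price = 60 × 30 = 1800.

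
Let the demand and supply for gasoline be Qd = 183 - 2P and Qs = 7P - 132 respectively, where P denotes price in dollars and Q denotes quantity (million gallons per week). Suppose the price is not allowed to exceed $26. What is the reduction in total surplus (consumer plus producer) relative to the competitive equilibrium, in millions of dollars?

Without the control the market clears where 183 - 2P = 7P - 132, i.e. P* = 35 and Q* = 113.
Because the ceiling (26) lies below the market-clearing price, it is binding.
At P = 26: Qd = 183 - 2·26 = 131 and Qs = 7·26 - 132 = 50.
Quantity traded falls to 50. At Q = 50 the demand price is (183 - 50)/2 = 66.5 and the supply price is (132 + 50)/7 = 26.
Deadweight loss = ½ · (66.5 - 26) · (113 - 50) = ½ · 40.5 · 63 = 1275.75.

1275.75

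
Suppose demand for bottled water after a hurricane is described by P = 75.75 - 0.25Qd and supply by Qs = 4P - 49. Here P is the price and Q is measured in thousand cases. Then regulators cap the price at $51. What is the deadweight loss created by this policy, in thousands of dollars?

Rearranging demand gives Qd = 303 - 4P. Equilibrium: 303 - 4P = 4P - 49, so 352 = 8P and P* = 44, Q* = 127.
The ceiling of 51 is above the equilibrium price 44, so it is not binding; the market clears at P* = 44, Q* = 127.
Since the control does not bind, no trades are prevented and deadweight loss is zero.

0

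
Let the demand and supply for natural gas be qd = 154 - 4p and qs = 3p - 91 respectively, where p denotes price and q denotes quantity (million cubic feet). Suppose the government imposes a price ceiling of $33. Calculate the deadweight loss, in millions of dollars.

Setting quantity demanded equal to quantity supplied, 154 - 4p = 3p - 91, gives p* = 35 and q* = 14.
The ceiling of 33 is below the equilibrium price 35, so it binds.
At p = 33: qd = 154 - 4·33 = 22 and qs = 3·33 - 91 = 8.
Quantity traded falls to 8. At q = 8 the demand price is (154 - 8)/4 = 36.5 and the supply price is (91 + 8)/3 = 33.
Deadweight loss = ½ · (36.5 - 33) · (14 - 8) = ½ · 3.5 · 6 = 10.5.

10.5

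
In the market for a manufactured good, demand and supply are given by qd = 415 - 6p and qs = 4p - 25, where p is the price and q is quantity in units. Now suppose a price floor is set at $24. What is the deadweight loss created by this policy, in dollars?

0

Setting quantity demanded equal to quantity supplied, 415 - 6p = 4p - 25, gives p* = 44 and q* = 151.
Since 24 is below p* = 44, the floor does not bind and the free-market outcome prevails.
Since the control does not bind, no trades are prevented and deadweight loss is zero.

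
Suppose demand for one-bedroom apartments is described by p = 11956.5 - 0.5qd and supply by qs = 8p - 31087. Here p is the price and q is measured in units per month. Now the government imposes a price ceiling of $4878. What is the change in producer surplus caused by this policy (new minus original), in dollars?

Rearranging demand gives qd = 23913 - 2p. In a free market, 23913 - 2p = 8p - 31087 gives the equilibrium p* = 5500, q* = 12913.
The ceiling of 4878 is below the equilibrium price 5500, so it binds.
At p = 4878: qd = 23913 - 2·4878 = 14157 and qs = 8·4878 - 31087 = 7937.
Producer surplus without the control is ½ · (5500 - 3885.875) · 12913 = 10421598.0625.
With the ceiling, producers sell 7937 units at 4878, so PS = ½ · (4878 - 3885.875) · 7937 = 3937248.0625.
Change in producer surplus = 3937248.0625 - 10421598.0625 = -6484350.

-6484350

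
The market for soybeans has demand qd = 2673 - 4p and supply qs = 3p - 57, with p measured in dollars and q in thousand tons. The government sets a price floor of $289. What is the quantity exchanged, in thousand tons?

1113

In a free market, 2673 - 4p = 3p - 57 gives the equilibrium p* = 390, q* = 1113.
Since 289 is below p* = 390, the floor does not bind and the free-market outcome prevails.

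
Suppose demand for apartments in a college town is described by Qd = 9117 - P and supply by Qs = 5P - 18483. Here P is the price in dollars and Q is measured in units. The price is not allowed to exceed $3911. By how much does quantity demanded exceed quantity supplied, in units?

In a free market, 9117 - P = 5P - 18483 gives the equilibrium P* = 4600, Q* = 4517.
Because the ceiling (3911) lies below the market-clearing price, it is binding.
At P = 3911: Qd = 9117 - 3911 = 5206 and Qs = 5·3911 - 18483 = 1072.
Shortage = Qd - Qs = 5206 - 1072 = 4134.

4134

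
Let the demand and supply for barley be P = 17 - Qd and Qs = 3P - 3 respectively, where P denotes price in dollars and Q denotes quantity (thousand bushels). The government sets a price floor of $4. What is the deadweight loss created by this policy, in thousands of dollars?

0

Rearranging demand gives Qd = 17 - P. Without the control the market clears where 17 - P = 3P - 3, i.e. P* = 5 and Q* = 12.
The floor of 4 is below the equilibrium price 5, so it is not binding; the market clears at P* = 5, Q* = 12.
Since the control does not bind, no trades are prevented and deadweight loss is zero.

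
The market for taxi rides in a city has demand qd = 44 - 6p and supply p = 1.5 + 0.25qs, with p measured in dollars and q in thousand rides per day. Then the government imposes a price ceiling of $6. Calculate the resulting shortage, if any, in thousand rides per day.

0

Rearranging supply gives qs = 4p - 6. Equilibrium: 44 - 6p = 4p - 6, so 50 = 10p and p* = 5, q* = 14.
Since 6 is above p* = 5, the ceiling does not bind and the free-market outcome prevails.
Since the control does not bind, there is no shortage.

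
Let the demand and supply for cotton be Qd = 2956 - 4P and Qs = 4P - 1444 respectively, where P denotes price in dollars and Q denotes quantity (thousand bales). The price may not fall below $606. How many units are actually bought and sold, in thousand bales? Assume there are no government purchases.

Equilibrium: 2956 - 4P = 4P - 1444, so 4400 = 8P and P* = 550, Q* = 756.
Since 606 > 550, the floor is binding.
At P = 606: Qd = 2956 - 4·606 = 532 and Qs = 4·606 - 1444 = 980.
The quantity actually transacted is the short side, demand: 532.

532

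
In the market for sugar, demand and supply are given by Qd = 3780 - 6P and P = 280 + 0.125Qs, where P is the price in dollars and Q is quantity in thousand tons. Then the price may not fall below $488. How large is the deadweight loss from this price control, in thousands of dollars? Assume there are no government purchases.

17661

Rearranging supply gives Qs = 8P - 2240. Setting quantity demanded equal to quantity supplied, 3780 - 6P = 8P - 2240, gives P* = 430 and Q* = 1200.
The floor of 488 is above the equilibrium price 430, so it binds.
At P = 488: Qd = 3780 - 6·488 = 852 and Qs = 8·488 - 2240 = 1664.
Quantity traded falls to 852. At Q = 852 the demand price is (3780 - 852)/6 = 488 and the supply price is (2240 + 852)/8 = 386.5.
Deadweight loss = ½ · (488 - 386.5) · (1200 - 852) = ½ · 101.5 · 348 = 17661.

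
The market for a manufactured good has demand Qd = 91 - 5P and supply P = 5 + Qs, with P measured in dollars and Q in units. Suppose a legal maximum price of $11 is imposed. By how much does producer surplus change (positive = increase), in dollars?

Rearranging supply gives Qs = P - 5. Setting quantity demanded equal to quantity supplied, 91 - 5P = P - 5, gives P* = 16 and Q* = 11.
Because the ceiling (11) lies below the market-clearing price, it is binding.
At P = 11: Qd = 91 - 5·11 = 36 and Qs = 11 - 5 = 6.
Producer surplus without the control is ½ · (16 - 5) · 11 = 60.5.
With the ceiling, producers sell 6 units at 11, so PS = ½ · (11 - 5) · 6 = 18.
Change in producer surplus = 18 - 60.5 = -42.5.

-42.5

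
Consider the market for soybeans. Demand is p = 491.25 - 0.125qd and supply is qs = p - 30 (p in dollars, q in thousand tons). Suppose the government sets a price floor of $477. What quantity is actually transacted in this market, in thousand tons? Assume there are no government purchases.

Rearranging demand gives qd = 3930 - 8p. Without the control the market clears where 3930 - 8p = p - 30, i.e. p* = 440 and q* = 410.
The floor of 477 is above the equilibrium price 440, so it binds.
At p = 477: qd = 3930 - 8·477 = 114 and qs = 477 - 30 = 447.
The quantity actually transacted is the short side, demand: 114.

114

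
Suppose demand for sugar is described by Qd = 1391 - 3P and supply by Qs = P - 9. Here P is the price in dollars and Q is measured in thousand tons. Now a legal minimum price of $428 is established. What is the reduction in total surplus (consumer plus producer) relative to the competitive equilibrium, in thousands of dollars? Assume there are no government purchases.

36504

Equilibrium: 1391 - 3P = P - 9, so 1400 = 4P and P* = 350, Q* = 341.
The floor of 428 is above the equilibrium price 350, so it binds.
At P = 428: Qd = 1391 - 3·428 = 107 and Qs = 428 - 9 = 419.
Quantity traded falls to 107. At Q = 107 the demand price is (1391 - 107)/3 = 428 and the supply price is 9 + 107 = 116.
Deadweight loss = ½ · (428 - 116) · (341 - 107) = ½ · 312 · 234 = 36504.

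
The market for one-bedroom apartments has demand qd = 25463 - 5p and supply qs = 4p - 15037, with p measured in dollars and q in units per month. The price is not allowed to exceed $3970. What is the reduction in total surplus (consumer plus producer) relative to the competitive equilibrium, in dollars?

1011240

Setting quantity demanded equal to quantity supplied, 25463 - 5p = 4p - 15037, gives p* = 4500 and q* = 2963.
Since 3970 < 4500, the ceiling is binding.
At p = 3970: qd = 25463 - 5·3970 = 5613 and qs = 4·3970 - 15037 = 843.
Quantity traded falls to 843. At q = 843 the demand price is (25463 - 843)/5 = 4924 and the supply price is (15037 + 843)/4 = 3970.
Deadweight loss = ½ · (4924 - 3970) · (2963 - 843) = ½ · 954 · 2120 = 1011240.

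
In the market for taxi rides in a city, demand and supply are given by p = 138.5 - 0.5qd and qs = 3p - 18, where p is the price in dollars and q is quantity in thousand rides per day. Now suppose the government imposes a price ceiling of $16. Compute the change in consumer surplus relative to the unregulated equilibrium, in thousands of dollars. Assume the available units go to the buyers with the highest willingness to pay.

Rearranging demand gives qd = 277 - 2p. Setting quantity demanded equal to quantity supplied, 277 - 2p = 3p - 18, gives p* = 59 and q* = 159.
Since 16 < 59, the ceiling is binding.
At p = 16: qd = 277 - 2·16 = 245 and qs = 3·16 - 18 = 30.
Consumer surplus without the control is ½ · (138.5 - 59) · 159 = 6320.25.
With the ceiling, 30 units are sold at 16 (assume they go to the highest-value buyers). The demand price at q = 30 is 123.5, so CS = ½ · [(138.5 - 16) + (123.5 - 16)] · 30 = 3450.
Change in consumer surplus = 3450 - 6320.25 = -2870.25.

-2870.25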